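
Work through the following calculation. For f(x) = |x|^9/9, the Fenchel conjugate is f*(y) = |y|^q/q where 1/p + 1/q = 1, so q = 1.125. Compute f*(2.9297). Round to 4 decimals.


The conjugate exponent q satisfies 1/p + 1/q = 1.
p = 9, so q = 9/(9 - 1) = 1.125
|y|^q = 2.9297^1.125 = 3.351
f*(2.9297) = 3.351 / 1.125 = 2.9787


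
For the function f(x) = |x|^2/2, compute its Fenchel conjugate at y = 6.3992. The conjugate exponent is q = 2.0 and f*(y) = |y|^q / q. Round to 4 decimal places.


The conjugate exponent q satisfies 1/p + 1/q = 1.
p = 2, so q = 2/(2 - 1) = 2.0
|y|^q = 6.3992^2.0 = 40.9498
f*(6.3992) = 40.9498 / 2.0 = 20.4749


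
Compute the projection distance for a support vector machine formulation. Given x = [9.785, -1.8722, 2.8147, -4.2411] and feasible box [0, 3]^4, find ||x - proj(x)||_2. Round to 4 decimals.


Project each component onto [0, 3].
clip(9.785) = 3.0, clip(-1.8722) = 0.0, clip(2.8147) = 2.8147, clip(-4.2411) = 0.0
Projection = [3.0, 0.0, 2.8147, 0.0]
Squared diffs: [46.0362, 3.5051, 0.0, 17.9869]
Distance = sqrt(67.5282) = 8.2176


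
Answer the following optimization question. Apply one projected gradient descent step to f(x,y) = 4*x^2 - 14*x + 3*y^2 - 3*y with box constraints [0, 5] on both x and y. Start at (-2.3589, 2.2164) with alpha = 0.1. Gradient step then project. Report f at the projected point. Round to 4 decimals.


Step 1: Compute gradient at (-2.3589, 2.2164).
grad_x = 2*4*-2.3589 - 14 = -32.8712
grad_y = 2*3*2.2164 - 3 = 10.2984
Step 2: Gradient step.
x_raw = -2.3589 - 0.1*-32.8712 = 0.9282
y_raw = 2.2164 - 0.1*10.2984 = 1.1866
Step 3: Project onto [0, 5].
x_proj = clip(0.9282) = 0.9282
y_proj = clip(1.1866) = 1.1866
Step 4: Evaluate f.
f(0.9282, 1.1866) = -8.8846


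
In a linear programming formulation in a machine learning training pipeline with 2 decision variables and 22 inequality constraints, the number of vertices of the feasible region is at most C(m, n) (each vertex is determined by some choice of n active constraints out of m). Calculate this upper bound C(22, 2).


Each vertex corresponds to some choice of n active constraints out of m, so the number of vertices is at most C(m, n) = m! / (n!(m-n)!).
m = 22, n = 2
Numerator: 22 * 21
Denominator: 2! = 2
C(22, 2) = 231


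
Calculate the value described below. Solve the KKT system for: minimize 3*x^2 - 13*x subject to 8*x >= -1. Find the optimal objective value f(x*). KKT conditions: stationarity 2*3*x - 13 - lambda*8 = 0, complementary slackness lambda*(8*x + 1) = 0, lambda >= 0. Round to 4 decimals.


Step 1: Try lambda = 0 (constraint inactive).
Stationarity: 2*3*x - 13 = 0
x* = 13/(2*3) = 13/6 = 2.1667 (rounded; the exact value 13/6 is used below)
Check constraint: 8*2.1667 = 17.3336 >= -1 -- satisfied.
Step 2: Compute optimal value.
f(x*) = 3*(13/6)^2 - 13*(13/6) = -14.0833


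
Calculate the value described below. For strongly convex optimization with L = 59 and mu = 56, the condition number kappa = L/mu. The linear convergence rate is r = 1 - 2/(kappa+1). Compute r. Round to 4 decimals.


Step 1: Compute the condition number.
kappa = L/mu = 59/56 = 1.0536
Step 2: Compute the convergence rate.
r = 1 - 2/(kappa + 1) = 1 - 2*mu/(L + mu) = (L - mu)/(L + mu) = 3/115 = 0.0261


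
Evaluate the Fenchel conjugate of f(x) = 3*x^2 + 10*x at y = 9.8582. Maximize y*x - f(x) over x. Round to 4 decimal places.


f*(y) = sup_x {y*x - a*x^2 - b*x} = sup_x {(y-b)*x - a*x^2}
FOC: (y - b) - 2a*x = 0 => x* = (y - b)/(2a)
x* = (9.8582 - 10)/(2*3) = -0.0236
f*(9.8582) = (y-b)^2/(4a) = (9.8582 - 10)^2/(4*3)
= 0.0201/12 = 0.0017


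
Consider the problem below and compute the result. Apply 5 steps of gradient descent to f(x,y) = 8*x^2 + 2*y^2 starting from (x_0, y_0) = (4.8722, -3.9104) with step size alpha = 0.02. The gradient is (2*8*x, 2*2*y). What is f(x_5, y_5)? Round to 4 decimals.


Gradient descent on f(x,y) = 8*x^2 + 2*y^2.
Starting point: (4.8722, -3.9104), alpha = 0.02
Step 1: grad_x = 2*8*4.8722 = 77.9552, grad_y = 2*2*-3.9104 = -15.6416
  x_1 = 4.8722 - 0.02*77.9552 = 3.3131
  y_1 = -3.9104 - 0.02*-15.6416 = -3.5976
Step 2: grad_x = 2*8*3.3131 = 53.0095, grad_y = 2*2*-3.5976 = -14.3903
  x_2 = 3.3131 - 0.02*53.0095 = 2.2529
  y_2 = -3.5976 - 0.02*-14.3903 = -3.3098
Step 3: grad_x = 2*8*2.2529 = 36.0465, grad_y = 2*2*-3.3098 = -13.2391
  x_3 = 2.2529 - 0.02*36.0465 = 1.532
  y_3 = -3.3098 - 0.02*-13.2391 = -3.045
Step 4: grad_x = 2*8*1.532 = 24.5116, grad_y = 2*2*-3.045 = -12.1799
  x_4 = 1.532 - 0.02*24.5116 = 1.0417
  y_4 = -3.045 - 0.02*-12.1799 = -2.8014
Step 5: grad_x = 2*8*1.0417 = 16.6679, grad_y = 2*2*-2.8014 = -11.2055
  x_5 = 1.0417 - 0.02*16.6679 = 0.7084
  y_5 = -2.8014 - 0.02*-11.2055 = -2.5773
f(0.7084, -2.5773) = 8*0.7084^2 + 2*(-2.5773)^2 = 17.2991


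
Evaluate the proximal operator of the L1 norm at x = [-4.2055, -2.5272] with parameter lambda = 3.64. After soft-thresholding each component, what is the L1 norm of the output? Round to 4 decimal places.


Soft-thresholding with lambda = 3.64:
prox(-4.2055) = sign(-4.2055)*max(|-4.2055| - 3.64, 0) = -0.5655
prox(-2.5272) = sign(-2.5272)*max(|-2.5272| - 3.64, 0) = 0.0
prox(x) = [-0.5655, 0.0]
||prox(x)||_1 = 0.5655 + 0.0 = 0.5655


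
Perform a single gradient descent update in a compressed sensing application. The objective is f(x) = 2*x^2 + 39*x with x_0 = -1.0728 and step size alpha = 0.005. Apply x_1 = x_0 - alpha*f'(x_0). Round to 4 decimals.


We compute the gradient at x_0 and apply the update.
f'(x) = 4*x + 39
f'(-1.0728) = 4*-1.0728 + 39 = 34.7088
x_1 = -1.0728 - 0.005*34.7088 = -1.2463


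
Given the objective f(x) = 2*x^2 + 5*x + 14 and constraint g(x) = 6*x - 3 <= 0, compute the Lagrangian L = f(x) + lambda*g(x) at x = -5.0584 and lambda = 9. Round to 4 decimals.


Step 1: Evaluate f(x).
f(-5.0584) = 2*(-5.0584)^2 + 5*(-5.0584) + 14 = 39.8828
Step 2: Evaluate g(x).
g(-5.0584) = 6*-5.0584 - 3 = -33.3504
Step 3: Compute Lagrangian.
L = 39.8828 + 9*-33.3504 = -260.2708


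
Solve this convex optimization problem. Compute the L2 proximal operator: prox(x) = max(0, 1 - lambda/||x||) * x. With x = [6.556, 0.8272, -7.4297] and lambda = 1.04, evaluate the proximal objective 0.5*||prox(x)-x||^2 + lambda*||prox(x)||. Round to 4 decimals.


Step 1: Compute ||x||.
||x|| = 9.9431
Step 2: Compute scaling factor.
scale = max(0, 1 - 1.04/9.9431) = 0.8954
Step 3: prox(x) = [5.8703, 0.7407, -6.6526]
||prox(x)|| = 8.9031
Step 4: Proximal objective.
0.5*||prox-x||^2 = 0.5408
lambda*||prox|| = 9.2592
Total = 9.8001


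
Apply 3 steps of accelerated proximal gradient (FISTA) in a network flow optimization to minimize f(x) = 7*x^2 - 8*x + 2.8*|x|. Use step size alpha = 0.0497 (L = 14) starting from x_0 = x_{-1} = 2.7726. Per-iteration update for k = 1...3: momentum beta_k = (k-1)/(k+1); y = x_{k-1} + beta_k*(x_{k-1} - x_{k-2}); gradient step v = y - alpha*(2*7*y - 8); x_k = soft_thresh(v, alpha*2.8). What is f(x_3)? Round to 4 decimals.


FISTA on f(x) = 7*x^2 - 8*x + 2.8*|x|
L = 14, alpha = 0.0497
Iteration 1: beta = 0.0, y = 2.7726 + 0.0*(2.7726 - 2.7726) = 2.7726
  grad(y) = 30.8164, v = y - alpha*grad = 1.241
  prox(v) = soft_thresh(1.241, 0.1392) = 1.1019
Iteration 2: beta = 0.3333, y = 1.1019 + 0.3333*(1.1019 - 2.7726) = 0.545
  grad(y) = -0.3707, v = y - alpha*grad = 0.5634
  prox(v) = soft_thresh(0.5634, 0.1392) = 0.4242
Iteration 3: beta = 0.5, y = 0.4242 + 0.5*(0.4242 - 1.1019) = 0.0854
  grad(y) = -6.8045, v = y - alpha*grad = 0.4236
  prox(v) = soft_thresh(0.4236, 0.1392) = 0.2844
f(x_3) = 7*0.2844^2 - 8*0.2844 + 2.8*|0.2844| = -0.9127


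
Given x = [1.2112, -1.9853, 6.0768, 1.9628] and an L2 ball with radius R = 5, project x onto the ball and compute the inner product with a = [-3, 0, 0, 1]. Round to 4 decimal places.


Step 1: Compute ||x|| (intermediates to 6 decimals).
||x|| = sqrt(1.2112^2 + (-1.9853)^2 + 6.0768^2 + 1.9628^2) = 6.796212
Step 2: Project.
Since ||x|| > R, scale = R/||x|| = 5/6.796212 = 0.735704, proj(x) = scale * x
proj(x) = [0.891085, -1.460593, 4.470726, 1.44404]
Step 3: Dot product.
a^T * proj(x) = -3*0.891085 + 0*(-1.460593) + 0*4.470726 + 1*1.44404 = -1.2292


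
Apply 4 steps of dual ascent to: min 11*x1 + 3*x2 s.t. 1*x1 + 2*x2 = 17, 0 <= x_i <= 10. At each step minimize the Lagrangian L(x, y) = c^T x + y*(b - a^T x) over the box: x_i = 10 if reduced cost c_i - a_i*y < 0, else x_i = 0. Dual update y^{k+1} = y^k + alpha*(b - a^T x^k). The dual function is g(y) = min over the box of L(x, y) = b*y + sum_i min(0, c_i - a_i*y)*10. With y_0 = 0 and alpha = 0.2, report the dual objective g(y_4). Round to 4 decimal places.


Dual ascent for LP: min 11*x1 + 3*x2, 1*x1 + 2*x2 = 17, 0 <= x_i <= 10
Step 1: y^k = 0.0, reduced costs: (11.0, 3.0)
  x^k = (0.0, 0.0), subgradient = b - a^T x = 17.0
  y^{k+1} = 0.0 + 0.2*17.0 = 3.4
Step 2: y^k = 3.4, reduced costs: (7.6, -3.8)
  x^k = (0.0, 10.0), subgradient = b - a^T x = -3.0
  y^{k+1} = 3.4 + 0.2*-3.0 = 2.8
Step 3: y^k = 2.8, reduced costs: (8.2, -2.6)
  x^k = (0.0, 10.0), subgradient = b - a^T x = -3.0
  y^{k+1} = 2.8 + 0.2*-3.0 = 2.2
Step 4: y^k = 2.2, reduced costs: (8.8, -1.4)
  x^k = (0.0, 10.0), subgradient = b - a^T x = -3.0
  y^{k+1} = 2.2 + 0.2*-3.0 = 1.6
Dual objective at y_4 = 1.6: reduced costs (9.4, -0.2), box minimizer x = (0.0, 10.0)
g(y_4) = b*y + (c1 - a1*y)*x1 + (c2 - a2*y)*x2 = 17*1.6 + 9.4*0.0 + (-0.2)*10.0 = 27.2 + 0.0 - 2.0 = 25.2


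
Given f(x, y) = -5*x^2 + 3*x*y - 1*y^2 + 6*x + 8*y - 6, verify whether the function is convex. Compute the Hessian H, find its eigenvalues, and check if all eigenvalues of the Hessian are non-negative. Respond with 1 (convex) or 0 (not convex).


The Hessian of f(x,y) = -5*x^2 + 3*x*y - 1*y^2 + 6*x + 8*y - 6 is:
H = [[-10, 3], [3, -2]]
Trace = -10 - 2 = -12
Determinant = -10*-2 - (3)^2 = 11
Discriminant = (-12)^2 - 4*11 = 100.0
Eigenvalues: lambda_1 = -11.0, lambda_2 = -1.0
The function is not convex.

0


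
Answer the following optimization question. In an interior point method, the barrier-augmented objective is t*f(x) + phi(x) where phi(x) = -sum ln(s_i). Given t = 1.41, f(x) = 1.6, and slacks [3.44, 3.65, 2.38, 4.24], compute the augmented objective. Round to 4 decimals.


Step 1: Compute log-barrier.
ln values: [1.2355, 1.2947, 0.8671, 1.4446]
phi = -(1.2355 + 1.2947 + 0.8671 + 1.4446) = -4.8419
Step 2: Compute augmented objective.
t*f(x) = 1.41*1.6 = 2.256
Total = 2.256 - 4.8419 = -2.5859


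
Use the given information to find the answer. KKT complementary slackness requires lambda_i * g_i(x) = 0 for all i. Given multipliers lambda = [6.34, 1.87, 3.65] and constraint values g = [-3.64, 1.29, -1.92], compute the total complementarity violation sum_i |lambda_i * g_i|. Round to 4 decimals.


KKT complementary slackness check:
lambda_1 * g_1 = 6.34 * -3.64 = -23.0776
lambda_2 * g_2 = 1.87 * 1.29 = 2.4123
lambda_3 * g_3 = 3.65 * -1.92 = -7.008
Total violation = 23.0776 + 2.4123 + 7.008 = 32.4979


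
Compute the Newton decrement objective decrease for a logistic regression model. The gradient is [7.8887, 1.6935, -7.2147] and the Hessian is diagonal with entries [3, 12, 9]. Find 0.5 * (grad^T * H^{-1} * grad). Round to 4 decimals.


Step 1: H is diagonal, so H^(-1) * g = [2.6296, 0.1411, -0.8016].
Step 2: g^T H^(-1) g = sum_i g_i^2 / H_ii
  = (7.8887)^2/3 + (1.6935)^2/12 + (-7.2147)^2/9
  = 20.7439 + 0.239 + 5.7835 = 26.7664
Step 3: Objective decrease = 0.5 * g^T H^(-1) g = 13.3832


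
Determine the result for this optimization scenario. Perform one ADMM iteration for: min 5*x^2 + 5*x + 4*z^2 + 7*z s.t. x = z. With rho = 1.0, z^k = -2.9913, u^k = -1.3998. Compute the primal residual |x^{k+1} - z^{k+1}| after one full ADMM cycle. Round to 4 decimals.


ADMM iteration with rho = 1.0, z^k = -2.9913, u^k = -1.3998
Step 1: x-update.
Minimize 5*x^2 + 5*x + (1.0/2)*(x + 2.9913 - 1.3998)^2
FOC: (2*5 + 1.0)*x = -5 + 1.0*(-2.9913 + 1.3998)
x^{k+1} = -0.5992
Step 2: z-update.
Minimize 4*z^2 + 7*z + (1.0/2)*(-0.5992 - z - 1.3998)^2
FOC: (2*4 + 1.0)*z = -7 + 1.0*(-0.5992 - 1.3998)
z^{k+1} = -0.9999
Step 3: u-update.
u^{k+1} = -1.3998 - 0.5992 + 0.9999 = -0.9991
Step 4: Primal residual = |-0.5992 + 0.9999| = 0.4007


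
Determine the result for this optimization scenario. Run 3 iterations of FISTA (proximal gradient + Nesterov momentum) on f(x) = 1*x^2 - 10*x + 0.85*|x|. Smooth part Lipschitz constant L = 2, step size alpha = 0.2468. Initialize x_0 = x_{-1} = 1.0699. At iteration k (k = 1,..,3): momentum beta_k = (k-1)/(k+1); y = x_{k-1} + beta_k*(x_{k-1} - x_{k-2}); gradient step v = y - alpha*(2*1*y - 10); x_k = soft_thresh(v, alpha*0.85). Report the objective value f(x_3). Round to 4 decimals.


FISTA on f(x) = 1*x^2 - 10*x + 0.85*|x|
L = 2, alpha = 0.2468
Iteration 1: beta = 0.0, y = 1.0699 + 0.0*(1.0699 - 1.0699) = 1.0699
  grad(y) = -7.8602, v = y - alpha*grad = 3.0098
  prox(v) = soft_thresh(3.0098, 0.2098) = 2.8
Iteration 2: beta = 0.3333, y = 2.8 + 0.3333*(2.8 - 1.0699) = 3.3767
  grad(y) = -3.2466, v = y - alpha*grad = 4.178
  prox(v) = soft_thresh(4.178, 0.2098) = 3.9682
Iteration 3: beta = 0.5, y = 3.9682 + 0.5*(3.9682 - 2.8) = 4.5523
  grad(y) = -0.8954, v = y - alpha*grad = 4.7733
  prox(v) = soft_thresh(4.7733, 0.2098) = 4.5635
f(x_3) = 1*4.5635^2 - 10*4.5635 + 0.85*|4.5635| = -20.9305


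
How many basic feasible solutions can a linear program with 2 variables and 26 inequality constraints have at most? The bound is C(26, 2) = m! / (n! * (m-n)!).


Each vertex corresponds to some choice of n active constraints out of m, so the number of vertices is at most C(m, n) = m! / (n!(m-n)!).
m = 26, n = 2
Numerator: 26 * 25
Denominator: 2! = 2
C(26, 2) = 325


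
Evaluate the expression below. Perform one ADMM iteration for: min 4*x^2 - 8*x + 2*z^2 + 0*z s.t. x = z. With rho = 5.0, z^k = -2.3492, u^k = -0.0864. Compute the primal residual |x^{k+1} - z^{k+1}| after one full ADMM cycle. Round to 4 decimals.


ADMM iteration with rho = 5.0, z^k = -2.3492, u^k = -0.0864
Step 1: x-update.
Minimize 4*x^2 - 8*x + (5.0/2)*(x + 2.3492 - 0.0864)^2
FOC: (2*4 + 5.0)*x = 8 + 5.0*(-2.3492 + 0.0864)
x^{k+1} = -0.2549
Step 2: z-update.
Minimize 2*z^2 + 0*z + (5.0/2)*(-0.2549 - z - 0.0864)^2
FOC: (2*2 + 5.0)*z = 0 + 5.0*(-0.2549 - 0.0864)
z^{k+1} = -0.1896
Step 3: u-update.
u^{k+1} = -0.0864 - 0.2549 + 0.1896 = -0.1517
Step 4: Primal residual = |-0.2549 + 0.1896| = 0.0653


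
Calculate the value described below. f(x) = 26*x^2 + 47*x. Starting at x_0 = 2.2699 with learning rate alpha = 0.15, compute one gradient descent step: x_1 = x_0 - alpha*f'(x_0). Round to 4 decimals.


We compute the gradient at x_0 and apply the update.
f'(x) = 52*x + 47
f'(2.2699) = 52*2.2699 + 47 = 165.0348
x_1 = 2.2699 - 0.15*165.0348 = -22.4853


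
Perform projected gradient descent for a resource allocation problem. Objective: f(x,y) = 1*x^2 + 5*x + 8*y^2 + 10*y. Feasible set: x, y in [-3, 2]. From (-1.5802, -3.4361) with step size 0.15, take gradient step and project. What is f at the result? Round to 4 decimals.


Step 1: Compute gradient at (-1.5802, -3.4361).
grad_x = 2*1*-1.5802 + 5 = 1.8396
grad_y = 2*8*-3.4361 + 10 = -44.9776
Step 2: Gradient step.
x_raw = -1.5802 - 0.15*1.8396 = -1.8561
y_raw = -3.4361 - 0.15*-44.9776 = 3.3105
Step 3: Project onto [-3, 2].
x_proj = clip(-1.8561) = -1.8561
y_proj = clip(3.3105) = 2.0
Step 4: Evaluate f.
f(-1.8561, 2.0) = 46.1646


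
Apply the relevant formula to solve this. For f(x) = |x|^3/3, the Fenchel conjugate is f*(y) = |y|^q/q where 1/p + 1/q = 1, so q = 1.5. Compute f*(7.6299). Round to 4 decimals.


The conjugate exponent q satisfies 1/p + 1/q = 1.
p = 3, so q = 3/(3 - 1) = 1.5
|y|^q = 7.6299^1.5 = 21.0755
f*(7.6299) = 21.0755 / 1.5 = 14.0503


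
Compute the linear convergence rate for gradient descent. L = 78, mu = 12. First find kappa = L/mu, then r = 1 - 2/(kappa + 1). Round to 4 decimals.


Step 1: Compute the condition number.
kappa = L/mu = 78/12 = 6.5
Step 2: Compute the convergence rate.
r = 1 - 2/(kappa + 1) = 1 - 2*mu/(L + mu) = (L - mu)/(L + mu) = 66/90 = 0.7333


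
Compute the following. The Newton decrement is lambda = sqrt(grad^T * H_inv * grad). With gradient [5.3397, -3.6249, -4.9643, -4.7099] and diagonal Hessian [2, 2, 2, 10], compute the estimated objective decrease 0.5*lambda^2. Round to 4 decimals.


Step 1: H is diagonal, so H^(-1) * g = [2.6699, -1.8125, -2.4822, -0.471].
Step 2: g^T H^(-1) g = sum_i g_i^2 / H_ii
  = (5.3397)^2/2 + (-3.6249)^2/2 + (-4.9643)^2/2 + (-4.7099)^2/10
  = 14.2562 + 6.57 + 12.3221 + 2.2183 = 35.3666
Step 3: Objective decrease = 0.5 * g^T H^(-1) g = 17.6833


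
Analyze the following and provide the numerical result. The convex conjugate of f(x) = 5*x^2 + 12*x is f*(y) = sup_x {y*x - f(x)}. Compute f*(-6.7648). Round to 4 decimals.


f*(y) = sup_x {y*x - a*x^2 - b*x} = sup_x {(y-b)*x - a*x^2}
FOC: (y - b) - 2a*x = 0 => x* = (y - b)/(2a)
x* = (-6.7648 - 12)/(2*5) = -1.8765
f*(-6.7648) = (y-b)^2/(4a) = (-6.7648 - 12)^2/(4*5)
= 352.1177/20 = 17.6059


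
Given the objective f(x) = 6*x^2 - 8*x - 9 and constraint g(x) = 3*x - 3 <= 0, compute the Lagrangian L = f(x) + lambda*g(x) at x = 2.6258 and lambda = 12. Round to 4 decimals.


Step 1: Evaluate f(x).
f(2.6258) = 6*2.6258^2 - 8*2.6258 - 9 = 11.3626
Step 2: Evaluate g(x).
g(2.6258) = 3*2.6258 - 3 = 4.8774
Step 3: Compute Lagrangian.
L = 11.3626 + 12*4.8774 = 69.8914


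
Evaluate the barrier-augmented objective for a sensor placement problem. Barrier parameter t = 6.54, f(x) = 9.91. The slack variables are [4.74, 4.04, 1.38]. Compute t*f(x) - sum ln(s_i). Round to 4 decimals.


Step 1: Compute log-barrier.
ln values: [1.556, 1.3962, 0.3221]
phi = -(1.556 + 1.3962 + 0.3221) = -3.2744
Step 2: Compute augmented objective.
t*f(x) = 6.54*9.91 = 64.8114
Total = 64.8114 - 3.2744 = 61.537


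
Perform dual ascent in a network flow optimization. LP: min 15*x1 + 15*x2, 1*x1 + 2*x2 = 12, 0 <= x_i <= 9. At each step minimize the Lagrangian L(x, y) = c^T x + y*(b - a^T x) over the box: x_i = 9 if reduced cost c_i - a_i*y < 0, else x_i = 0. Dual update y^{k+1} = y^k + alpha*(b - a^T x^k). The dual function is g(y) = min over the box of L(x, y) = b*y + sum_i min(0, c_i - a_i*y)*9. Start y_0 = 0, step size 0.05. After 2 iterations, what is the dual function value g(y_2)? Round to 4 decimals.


Dual ascent for LP: min 15*x1 + 15*x2, 1*x1 + 2*x2 = 12, 0 <= x_i <= 9
Step 1: y^k = 0.0, reduced costs: (15.0, 15.0)
  x^k = (0.0, 0.0), subgradient = b - a^T x = 12.0
  y^{k+1} = 0.0 + 0.05*12.0 = 0.6
Step 2: y^k = 0.6, reduced costs: (14.4, 13.8)
  x^k = (0.0, 0.0), subgradient = b - a^T x = 12.0
  y^{k+1} = 0.6 + 0.05*12.0 = 1.2
Dual objective at y_2 = 1.2: reduced costs (13.8, 12.6), box minimizer x = (0.0, 0.0)
g(y_2) = b*y + (c1 - a1*y)*x1 + (c2 - a2*y)*x2 = 12*1.2 + 13.8*0.0 + 12.6*0.0 = 14.4 + 0.0 + 0.0 = 14.4


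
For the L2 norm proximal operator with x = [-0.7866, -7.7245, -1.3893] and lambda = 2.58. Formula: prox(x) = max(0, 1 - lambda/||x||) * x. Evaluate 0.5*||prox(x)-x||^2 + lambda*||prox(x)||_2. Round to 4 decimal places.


Step 1: Compute ||x||.
||x|| = 7.8878
Step 2: Compute scaling factor.
scale = max(0, 1 - 2.58/7.8878) = 0.6729
Step 3: prox(x) = [-0.5293, -5.1979, -0.9349]
||prox(x)|| = 5.3078
Step 4: Proximal objective.
0.5*||prox-x||^2 = 3.3282
lambda*||prox|| = 13.6941
Total = 17.0222


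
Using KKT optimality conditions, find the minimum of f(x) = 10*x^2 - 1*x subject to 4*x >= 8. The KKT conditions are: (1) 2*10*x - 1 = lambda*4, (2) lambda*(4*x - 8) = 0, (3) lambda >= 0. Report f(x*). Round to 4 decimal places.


Step 1: Try lambda = 0 (constraint inactive).
x_unc = 1/(2*10) = 0.05
Check: 4*0.05 = 0.2 < 8 -- violated!
Step 2: Constraint must be active: 4*x = 8
x* = 8/4 = 2.0
lambda = (2*10*2.0 - 1)/4 = 9.75
Step 3: Compute optimal value.
f(x*) = 10*2.0^2 - 1*2.0 = 38.0


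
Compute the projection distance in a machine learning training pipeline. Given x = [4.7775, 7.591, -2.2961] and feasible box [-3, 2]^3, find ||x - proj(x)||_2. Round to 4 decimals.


Project each component onto [-3, 2].
clip(4.7775) = 2.0, clip(7.591) = 2.0, clip(-2.2961) = -2.2961
Projection = [2.0, 2.0, -2.2961]
Squared diffs: [7.7145, 31.2593, 0.0]
Distance = sqrt(38.9738) = 6.2429


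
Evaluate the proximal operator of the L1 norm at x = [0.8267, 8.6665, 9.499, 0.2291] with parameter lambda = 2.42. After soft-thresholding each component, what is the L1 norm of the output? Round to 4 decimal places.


Soft-thresholding with lambda = 2.42:
prox(0.8267) = sign(0.8267)*max(|0.8267| - 2.42, 0) = 0.0
prox(8.6665) = sign(8.6665)*max(|8.6665| - 2.42, 0) = 6.2465
prox(9.499) = sign(9.499)*max(|9.499| - 2.42, 0) = 7.079
prox(0.2291) = sign(0.2291)*max(|0.2291| - 2.42, 0) = 0.0
prox(x) = [0.0, 6.2465, 7.079, 0.0]
||prox(x)||_1 = 0.0 + 6.2465 + 7.079 + 0.0 = 13.3255


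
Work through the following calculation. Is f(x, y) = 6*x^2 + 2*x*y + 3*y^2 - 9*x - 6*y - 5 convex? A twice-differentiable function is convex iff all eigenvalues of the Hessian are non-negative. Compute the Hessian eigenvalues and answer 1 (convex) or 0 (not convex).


The Hessian of f(x,y) = 6*x^2 + 2*x*y + 3*y^2 - 9*x - 6*y - 5 is:
H = [[12, 2], [2, 6]]
Trace = 12 + 6 = 18
Determinant = 12*6 - (2)^2 = 68
Discriminant = (18)^2 - 4*68 = 52.0
Eigenvalues: lambda_1 = 5.3944, lambda_2 = 12.6056
The function is convex.

1


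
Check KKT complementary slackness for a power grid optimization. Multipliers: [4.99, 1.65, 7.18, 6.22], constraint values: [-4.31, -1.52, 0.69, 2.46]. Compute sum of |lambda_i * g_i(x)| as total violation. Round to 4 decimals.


KKT complementary slackness check:
lambda_1 * g_1 = 4.99 * -4.31 = -21.5069
lambda_2 * g_2 = 1.65 * -1.52 = -2.508
lambda_3 * g_3 = 7.18 * 0.69 = 4.9542
lambda_4 * g_4 = 6.22 * 2.46 = 15.3012
Total violation = 21.5069 + 2.508 + 4.9542 + 15.3012 = 44.2703


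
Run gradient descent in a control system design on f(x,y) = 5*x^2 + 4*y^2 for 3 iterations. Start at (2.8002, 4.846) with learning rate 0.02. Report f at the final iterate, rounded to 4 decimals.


Gradient descent on f(x,y) = 5*x^2 + 4*y^2.
Starting point: (2.8002, 4.846), alpha = 0.02
Step 1: grad_x = 2*5*2.8002 = 28.002, grad_y = 2*4*4.846 = 38.768
  x_1 = 2.8002 - 0.02*28.002 = 2.2402
  y_1 = 4.846 - 0.02*38.768 = 4.0706
Step 2: grad_x = 2*5*2.2402 = 22.4016, grad_y = 2*4*4.0706 = 32.5651
  x_2 = 2.2402 - 0.02*22.4016 = 1.7921
  y_2 = 4.0706 - 0.02*32.5651 = 3.4193
Step 3: grad_x = 2*5*1.7921 = 17.9213, grad_y = 2*4*3.4193 = 27.3547
  x_3 = 1.7921 - 0.02*17.9213 = 1.4337
  y_3 = 3.4193 - 0.02*27.3547 = 2.8722
f(1.4337, 2.8722) = 5*1.4337^2 + 4*2.8722^2 = 43.2766


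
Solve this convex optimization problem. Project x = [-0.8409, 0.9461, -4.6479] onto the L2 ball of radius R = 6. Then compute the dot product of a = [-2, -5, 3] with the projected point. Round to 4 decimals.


Step 1: Compute ||x|| (intermediates to 6 decimals).
||x|| = sqrt((-0.8409)^2 + 0.9461^2 + (-4.6479)^2) = 4.817177
Step 2: Project.
Since ||x|| <= R, proj = x (no scaling needed).
proj(x) = [-0.8409, 0.9461, -4.6479]
Step 3: Dot product.
a^T * proj(x) = -2*(-0.8409) - 5*0.9461 + 3*(-4.6479) = -16.9924


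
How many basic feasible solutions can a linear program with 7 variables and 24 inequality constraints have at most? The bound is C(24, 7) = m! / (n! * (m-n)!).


Each vertex corresponds to some choice of n active constraints out of m, so the number of vertices is at most C(m, n) = m! / (n!(m-n)!).
m = 24, n = 7
Numerator: 24 * 23 * 22 * 21 * 20 * 19 * 18
Denominator: 7! = 5040
C(24, 7) = 346104


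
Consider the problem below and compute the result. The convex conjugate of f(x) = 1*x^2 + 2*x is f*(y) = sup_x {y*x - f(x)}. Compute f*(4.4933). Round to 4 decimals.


f*(y) = sup_x {y*x - a*x^2 - b*x} = sup_x {(y-b)*x - a*x^2}
FOC: (y - b) - 2a*x = 0 => x* = (y - b)/(2a)
x* = (4.4933 - 2)/(2*1) = 1.2467
f*(4.4933) = (y-b)^2/(4a) = (4.4933 - 2)^2/(4*1)
= 6.2165/4 = 1.5541


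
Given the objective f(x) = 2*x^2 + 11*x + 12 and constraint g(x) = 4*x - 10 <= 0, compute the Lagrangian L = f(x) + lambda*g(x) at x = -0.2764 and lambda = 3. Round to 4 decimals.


Step 1: Evaluate f(x).
f(-0.2764) = 2*(-0.2764)^2 + 11*(-0.2764) + 12 = 9.1124
Step 2: Evaluate g(x).
g(-0.2764) = 4*-0.2764 - 10 = -11.1056
Step 3: Compute Lagrangian.
L = 9.1124 + 3*-11.1056 = -24.2044


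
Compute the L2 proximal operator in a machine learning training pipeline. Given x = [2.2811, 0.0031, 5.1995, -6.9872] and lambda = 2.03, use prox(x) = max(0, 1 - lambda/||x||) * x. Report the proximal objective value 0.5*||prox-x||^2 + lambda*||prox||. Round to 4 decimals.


Step 1: Compute ||x||.
||x|| = 9.0033
Step 2: Compute scaling factor.
scale = max(0, 1 - 2.03/9.0033) = 0.7745
Step 3: prox(x) = [1.7668, 0.0024, 4.0272, -5.4118]
||prox(x)|| = 6.9733
Step 4: Proximal objective.
0.5*||prox-x||^2 = 2.0605
lambda*||prox|| = 14.1558
Total = 16.2162


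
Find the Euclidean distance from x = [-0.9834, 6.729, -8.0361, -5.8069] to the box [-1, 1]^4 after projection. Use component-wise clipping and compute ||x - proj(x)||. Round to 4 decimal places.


Project each component onto [-1, 1].
clip(-0.9834) = -0.9834, clip(6.729) = 1.0, clip(-8.0361) = -1.0, clip(-5.8069) = -1.0
Projection = [-0.9834, 1.0, -1.0, -1.0]
Squared diffs: [0.0, 32.8214, 49.5067, 23.1063]
Distance = sqrt(105.4344) = 10.2681


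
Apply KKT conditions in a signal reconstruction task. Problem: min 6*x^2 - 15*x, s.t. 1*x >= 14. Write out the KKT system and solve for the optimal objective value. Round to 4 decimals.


Step 1: Try lambda = 0 (constraint inactive).
x_unc = 15/(2*6) = 1.25
Check: 1*1.25 = 1.25 < 14 -- violated!
Step 2: Constraint must be active: 1*x = 14
x* = 14/1 = 14.0
lambda = (2*6*14.0 - 15)/1 = 153.0
Step 3: Compute optimal value.
f(x*) = 6*14.0^2 - 15*14.0 = 966.0


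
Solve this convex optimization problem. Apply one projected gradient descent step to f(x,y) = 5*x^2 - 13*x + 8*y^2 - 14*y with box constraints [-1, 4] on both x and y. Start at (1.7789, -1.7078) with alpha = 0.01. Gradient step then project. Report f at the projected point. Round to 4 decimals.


Step 1: Compute gradient at (1.7789, -1.7078).
grad_x = 2*5*1.7789 - 13 = 4.789
grad_y = 2*8*-1.7078 - 14 = -41.3248
Step 2: Gradient step.
x_raw = 1.7789 - 0.01*4.789 = 1.731
y_raw = -1.7078 - 0.01*-41.3248 = -1.2946
Step 3: Project onto [-1, 4].
x_proj = clip(1.731) = 1.731
y_proj = clip(-1.2946) = -1.0
Step 4: Evaluate f.
f(1.731, -1.0) = 14.4788


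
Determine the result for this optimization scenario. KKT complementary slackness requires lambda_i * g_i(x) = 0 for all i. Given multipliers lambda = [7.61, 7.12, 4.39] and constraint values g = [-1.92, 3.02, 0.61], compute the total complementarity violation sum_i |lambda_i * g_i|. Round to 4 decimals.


KKT complementary slackness check:
lambda_1 * g_1 = 7.61 * -1.92 = -14.6112
lambda_2 * g_2 = 7.12 * 3.02 = 21.5024
lambda_3 * g_3 = 4.39 * 0.61 = 2.6779
Total violation = 14.6112 + 21.5024 + 2.6779 = 38.7915


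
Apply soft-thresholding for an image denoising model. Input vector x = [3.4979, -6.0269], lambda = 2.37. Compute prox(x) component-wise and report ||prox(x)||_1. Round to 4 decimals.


Soft-thresholding with lambda = 2.37:
prox(3.4979) = sign(3.4979)*max(|3.4979| - 2.37, 0) = 1.1279
prox(-6.0269) = sign(-6.0269)*max(|-6.0269| - 2.37, 0) = -3.6569
prox(x) = [1.1279, -3.6569]
||prox(x)||_1 = 1.1279 + 3.6569 = 4.7848


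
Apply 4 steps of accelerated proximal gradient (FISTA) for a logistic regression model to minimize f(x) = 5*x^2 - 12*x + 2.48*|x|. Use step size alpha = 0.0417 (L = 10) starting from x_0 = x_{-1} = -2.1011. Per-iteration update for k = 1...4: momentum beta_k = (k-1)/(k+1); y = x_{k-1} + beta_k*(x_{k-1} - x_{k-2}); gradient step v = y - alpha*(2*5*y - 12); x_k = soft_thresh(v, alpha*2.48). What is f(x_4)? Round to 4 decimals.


FISTA on f(x) = 5*x^2 - 12*x + 2.48*|x|
L = 10, alpha = 0.0417
Iteration 1: beta = 0.0, y = -2.1011 + 0.0*(-2.1011 + 2.1011) = -2.1011
  grad(y) = -33.011, v = y - alpha*grad = -0.7245
  prox(v) = soft_thresh(-0.7245, 0.1034) = -0.6211
Iteration 2: beta = 0.3333, y = -0.6211 + 0.3333*(-0.6211 + 2.1011) = -0.1278
  grad(y) = -13.278, v = y - alpha*grad = 0.4259
  prox(v) = soft_thresh(0.4259, 0.1034) = 0.3225
Iteration 3: beta = 0.5, y = 0.3225 + 0.5*(0.3225 + 0.6211) = 0.7943
  grad(y) = -4.0572, v = y - alpha*grad = 0.9635
  prox(v) = soft_thresh(0.9635, 0.1034) = 0.86
Iteration 4: beta = 0.6, y = 0.86 + 0.6*(0.86 - 0.3225) = 1.1826
  grad(y) = -0.1741, v = y - alpha*grad = 1.1899
  prox(v) = soft_thresh(1.1899, 0.1034) = 1.0864
f(x_4) = 5*1.0864^2 - 12*1.0864 + 2.48*|1.0864| = -4.4412


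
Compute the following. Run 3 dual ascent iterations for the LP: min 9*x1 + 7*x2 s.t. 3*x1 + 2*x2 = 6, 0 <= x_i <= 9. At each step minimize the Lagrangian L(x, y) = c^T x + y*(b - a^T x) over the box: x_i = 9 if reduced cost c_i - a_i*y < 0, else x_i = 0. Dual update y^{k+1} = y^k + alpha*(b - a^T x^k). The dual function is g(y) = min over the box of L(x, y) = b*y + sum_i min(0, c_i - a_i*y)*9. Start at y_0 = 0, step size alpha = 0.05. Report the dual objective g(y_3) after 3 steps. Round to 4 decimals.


Dual ascent for LP: min 9*x1 + 7*x2, 3*x1 + 2*x2 = 6, 0 <= x_i <= 9
Step 1: y^k = 0.0, reduced costs: (9.0, 7.0)
  x^k = (0.0, 0.0), subgradient = b - a^T x = 6.0
  y^{k+1} = 0.0 + 0.05*6.0 = 0.3
Step 2: y^k = 0.3, reduced costs: (8.1, 6.4)
  x^k = (0.0, 0.0), subgradient = b - a^T x = 6.0
  y^{k+1} = 0.3 + 0.05*6.0 = 0.6
Step 3: y^k = 0.6, reduced costs: (7.2, 5.8)
  x^k = (0.0, 0.0), subgradient = b - a^T x = 6.0
  y^{k+1} = 0.6 + 0.05*6.0 = 0.9
Dual objective at y_3 = 0.9: reduced costs (6.3, 5.2), box minimizer x = (0.0, 0.0)
g(y_3) = b*y + (c1 - a1*y)*x1 + (c2 - a2*y)*x2 = 6*0.9 + 6.3*0.0 + 5.2*0.0 = 5.4 + 0.0 + 0.0 = 5.4


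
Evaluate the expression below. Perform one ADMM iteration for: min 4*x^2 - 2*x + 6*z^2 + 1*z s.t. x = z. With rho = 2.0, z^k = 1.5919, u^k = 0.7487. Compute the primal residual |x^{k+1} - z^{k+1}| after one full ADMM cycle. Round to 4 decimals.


ADMM iteration with rho = 2.0, z^k = 1.5919, u^k = 0.7487
Step 1: x-update.
Minimize 4*x^2 - 2*x + (2.0/2)*(x - 1.5919 + 0.7487)^2
FOC: (2*4 + 2.0)*x = 2 + 2.0*(1.5919 - 0.7487)
x^{k+1} = 0.3686
Step 2: z-update.
Minimize 6*z^2 + 1*z + (2.0/2)*(0.3686 - z + 0.7487)^2
FOC: (2*6 + 2.0)*z = -1 + 2.0*(0.3686 + 0.7487)
z^{k+1} = 0.0882
Step 3: u-update.
u^{k+1} = 0.7487 + 0.3686 - 0.0882 = 1.0291
Step 4: Primal residual = |0.3686 - 0.0882| = 0.2804


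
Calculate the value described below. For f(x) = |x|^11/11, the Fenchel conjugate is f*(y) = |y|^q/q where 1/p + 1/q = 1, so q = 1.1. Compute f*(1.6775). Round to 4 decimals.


The conjugate exponent q satisfies 1/p + 1/q = 1.
p = 11, so q = 11/(11 - 1) = 1.1
|y|^q = 1.6775^1.1 = 1.7666
f*(1.6775) = 1.7666 / 1.1 = 1.606


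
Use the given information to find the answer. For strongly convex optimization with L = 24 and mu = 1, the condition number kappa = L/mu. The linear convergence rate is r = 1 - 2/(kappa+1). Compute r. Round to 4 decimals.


Step 1: Compute the condition number.
kappa = L/mu = 24/1 = 24.0
Step 2: Compute the convergence rate.
r = 1 - 2/(kappa + 1) = 1 - 2*mu/(L + mu) = (L - mu)/(L + mu) = 23/25 = 0.92


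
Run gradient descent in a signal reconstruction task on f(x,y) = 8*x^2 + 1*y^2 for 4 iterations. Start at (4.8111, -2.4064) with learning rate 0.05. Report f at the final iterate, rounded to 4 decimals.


Gradient descent on f(x,y) = 8*x^2 + 1*y^2.
Starting point: (4.8111, -2.4064), alpha = 0.05
Step 1: grad_x = 2*8*4.8111 = 76.9776, grad_y = 2*1*-2.4064 = -4.8128
  x_1 = 4.8111 - 0.05*76.9776 = 0.9622
  y_1 = -2.4064 - 0.05*-4.8128 = -2.1658
Step 2: grad_x = 2*8*0.9622 = 15.3955, grad_y = 2*1*-2.1658 = -4.3315
  x_2 = 0.9622 - 0.05*15.3955 = 0.1924
  y_2 = -2.1658 - 0.05*-4.3315 = -1.9492
Step 3: grad_x = 2*8*0.1924 = 3.0791, grad_y = 2*1*-1.9492 = -3.8984
  x_3 = 0.1924 - 0.05*3.0791 = 0.0385
  y_3 = -1.9492 - 0.05*-3.8984 = -1.7543
Step 4: grad_x = 2*8*0.0385 = 0.6158, grad_y = 2*1*-1.7543 = -3.5085
  x_4 = 0.0385 - 0.05*0.6158 = 0.0077
  y_4 = -1.7543 - 0.05*-3.5085 = -1.5788
f(0.0077, -1.5788) = 8*0.0077^2 + 1*(-1.5788)^2 = 2.4932


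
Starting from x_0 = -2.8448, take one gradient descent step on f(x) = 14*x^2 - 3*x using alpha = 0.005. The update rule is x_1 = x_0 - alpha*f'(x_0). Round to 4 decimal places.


We compute the gradient at x_0 and apply the update.
f'(x) = 28*x - 3
f'(-2.8448) = 28*-2.8448 - 3 = -82.6544
x_1 = -2.8448 - 0.005*-82.6544 = -2.4315


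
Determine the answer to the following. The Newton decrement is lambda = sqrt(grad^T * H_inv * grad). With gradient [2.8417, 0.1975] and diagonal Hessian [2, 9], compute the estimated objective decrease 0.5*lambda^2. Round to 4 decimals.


Step 1: H is diagonal, so H^(-1) * g = [1.4209, 0.0219].
Step 2: g^T H^(-1) g = sum_i g_i^2 / H_ii
  = (2.8417)^2/2 + (0.1975)^2/9
  = 4.0376 + 0.0043 = 4.042
Step 3: Objective decrease = 0.5 * g^T H^(-1) g = 2.021


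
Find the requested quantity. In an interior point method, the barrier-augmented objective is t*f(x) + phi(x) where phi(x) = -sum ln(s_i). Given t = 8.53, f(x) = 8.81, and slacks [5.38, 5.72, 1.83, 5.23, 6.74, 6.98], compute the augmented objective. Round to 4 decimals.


Step 1: Compute log-barrier.
ln values: [1.6827, 1.744, 0.6043, 1.6544, 1.9081, 1.943]
phi = -(1.6827 + 1.744 + 0.6043 + 1.6544 + 1.9081 + 1.943) = -9.5365
Step 2: Compute augmented objective.
t*f(x) = 8.53*8.81 = 75.1493
Total = 75.1493 - 9.5365 = 65.6128


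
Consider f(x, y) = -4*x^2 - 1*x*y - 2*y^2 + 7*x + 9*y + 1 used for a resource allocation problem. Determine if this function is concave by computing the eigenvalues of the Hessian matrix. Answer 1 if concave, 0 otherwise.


The Hessian of f(x,y) = -4*x^2 - 1*x*y - 2*y^2 + 7*x + 9*y + 1 is:
H = [[-8, -1], [-1, -4]]
Trace = -8 - 4 = -12
Determinant = -8*-4 - (-1)^2 = 31
Discriminant = (-12)^2 - 4*31 = 20.0
Eigenvalues: lambda_1 = -8.2361, lambda_2 = -3.7639
The function is concave.

1


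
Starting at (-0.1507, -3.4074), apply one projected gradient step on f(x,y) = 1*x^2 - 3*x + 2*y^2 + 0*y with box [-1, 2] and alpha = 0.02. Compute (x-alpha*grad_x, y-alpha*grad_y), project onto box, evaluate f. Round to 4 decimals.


Step 1: Compute gradient at (-0.1507, -3.4074).
grad_x = 2*1*-0.1507 - 3 = -3.3014
grad_y = 2*2*-3.4074 + 0 = -13.6296
Step 2: Gradient step.
x_raw = -0.1507 - 0.02*-3.3014 = -0.0847
y_raw = -3.4074 - 0.02*-13.6296 = -3.1348
Step 3: Project onto [-1, 2].
x_proj = clip(-0.0847) = -0.0847
y_proj = clip(-3.1348) = -1.0
Step 4: Evaluate f.
f(-0.0847, -1.0) = 2.2612


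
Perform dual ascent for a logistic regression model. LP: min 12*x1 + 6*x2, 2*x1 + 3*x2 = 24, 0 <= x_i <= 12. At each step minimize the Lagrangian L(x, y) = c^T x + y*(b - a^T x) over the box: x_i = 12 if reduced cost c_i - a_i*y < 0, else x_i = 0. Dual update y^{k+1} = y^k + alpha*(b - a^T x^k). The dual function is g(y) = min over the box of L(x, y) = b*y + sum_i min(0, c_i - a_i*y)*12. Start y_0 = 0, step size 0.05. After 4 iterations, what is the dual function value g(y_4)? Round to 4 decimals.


Dual ascent for LP: min 12*x1 + 6*x2, 2*x1 + 3*x2 = 24, 0 <= x_i <= 12
Step 1: y^k = 0.0, reduced costs: (12.0, 6.0)
  x^k = (0.0, 0.0), subgradient = b - a^T x = 24.0
  y^{k+1} = 0.0 + 0.05*24.0 = 1.2
Step 2: y^k = 1.2, reduced costs: (9.6, 2.4)
  x^k = (0.0, 0.0), subgradient = b - a^T x = 24.0
  y^{k+1} = 1.2 + 0.05*24.0 = 2.4
Step 3: y^k = 2.4, reduced costs: (7.2, -1.2)
  x^k = (0.0, 12.0), subgradient = b - a^T x = -12.0
  y^{k+1} = 2.4 + 0.05*-12.0 = 1.8
Step 4: y^k = 1.8, reduced costs: (8.4, 0.6)
  x^k = (0.0, 0.0), subgradient = b - a^T x = 24.0
  y^{k+1} = 1.8 + 0.05*24.0 = 3.0
Dual objective at y_4 = 3.0: reduced costs (6.0, -3.0), box minimizer x = (0.0, 12.0)
g(y_4) = b*y + (c1 - a1*y)*x1 + (c2 - a2*y)*x2 = 24*3.0 + 6.0*0.0 + (-3.0)*12.0 = 72.0 + 0.0 - 36.0 = 36.0


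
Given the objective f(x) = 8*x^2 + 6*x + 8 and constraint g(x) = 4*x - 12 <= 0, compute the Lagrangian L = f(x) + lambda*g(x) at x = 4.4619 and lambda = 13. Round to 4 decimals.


Step 1: Evaluate f(x).
f(4.4619) = 8*4.4619^2 + 6*4.4619 + 8 = 194.0398
Step 2: Evaluate g(x).
g(4.4619) = 4*4.4619 - 12 = 5.8476
Step 3: Compute Lagrangian.
L = 194.0398 + 13*5.8476 = 270.0586


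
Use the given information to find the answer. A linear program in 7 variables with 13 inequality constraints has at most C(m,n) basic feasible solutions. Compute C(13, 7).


Each vertex corresponds to some choice of n active constraints out of m, so the number of vertices is at most C(m, n) = m! / (n!(m-n)!).
m = 13, n = 7
Numerator: 13 * 12 * 11 * 10 * 9 * 8 * 7
Denominator: 7! = 5040
C(13, 7) = 1716


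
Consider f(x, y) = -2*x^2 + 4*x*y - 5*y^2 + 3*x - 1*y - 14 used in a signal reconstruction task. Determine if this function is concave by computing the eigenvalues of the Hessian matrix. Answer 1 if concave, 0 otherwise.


The Hessian of f(x,y) = -2*x^2 + 4*x*y - 5*y^2 + 3*x - 1*y - 14 is:
H = [[-4, 4], [4, -10]]
Trace = -4 - 10 = -14
Determinant = -4*-10 - (4)^2 = 24
Discriminant = (-14)^2 - 4*24 = 100.0
Eigenvalues: lambda_1 = -12.0, lambda_2 = -2.0
The function is concave.

1


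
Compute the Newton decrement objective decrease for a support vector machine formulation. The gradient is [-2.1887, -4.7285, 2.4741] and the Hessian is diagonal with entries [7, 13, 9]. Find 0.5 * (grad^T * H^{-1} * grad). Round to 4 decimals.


Step 1: H is diagonal, so H^(-1) * g = [-0.3127, -0.3637, 0.2749].
Step 2: g^T H^(-1) g = sum_i g_i^2 / H_ii
  = (-2.1887)^2/7 + (-4.7285)^2/13 + (2.4741)^2/9
  = 0.6843 + 1.7199 + 0.6801 = 3.0844
Step 3: Objective decrease = 0.5 * g^T H^(-1) g = 1.5422


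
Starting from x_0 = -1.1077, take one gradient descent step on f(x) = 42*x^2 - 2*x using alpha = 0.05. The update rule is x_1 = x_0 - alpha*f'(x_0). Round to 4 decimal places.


We compute the gradient at x_0 and apply the update.
f'(x) = 84*x - 2
f'(-1.1077) = 84*-1.1077 - 2 = -95.0468
x_1 = -1.1077 - 0.05*-95.0468 = 3.6446


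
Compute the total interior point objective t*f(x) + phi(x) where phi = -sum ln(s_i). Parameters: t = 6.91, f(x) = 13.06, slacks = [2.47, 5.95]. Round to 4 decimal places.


Step 1: Compute log-barrier.
ln values: [0.9042, 1.7834]
phi = -(0.9042 + 1.7834) = -2.6876
Step 2: Compute augmented objective.
t*f(x) = 6.91*13.06 = 90.2446
Total = 90.2446 - 2.6876 = 87.557


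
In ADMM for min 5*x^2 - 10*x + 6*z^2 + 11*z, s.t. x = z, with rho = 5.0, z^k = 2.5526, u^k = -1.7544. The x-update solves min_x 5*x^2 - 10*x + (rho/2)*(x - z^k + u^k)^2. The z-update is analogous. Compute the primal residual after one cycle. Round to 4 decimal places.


ADMM iteration with rho = 5.0, z^k = 2.5526, u^k = -1.7544
Step 1: x-update.
Minimize 5*x^2 - 10*x + (5.0/2)*(x - 2.5526 - 1.7544)^2
FOC: (2*5 + 5.0)*x = 10 + 5.0*(2.5526 + 1.7544)
x^{k+1} = 2.1023
Step 2: z-update.
Minimize 6*z^2 + 11*z + (5.0/2)*(2.1023 - z - 1.7544)^2
FOC: (2*6 + 5.0)*z = -11 + 5.0*(2.1023 - 1.7544)
z^{k+1} = -0.5447
Step 3: u-update.
u^{k+1} = -1.7544 + 2.1023 + 0.5447 = 0.8927
Step 4: Primal residual = |2.1023 + 0.5447| = 2.6471


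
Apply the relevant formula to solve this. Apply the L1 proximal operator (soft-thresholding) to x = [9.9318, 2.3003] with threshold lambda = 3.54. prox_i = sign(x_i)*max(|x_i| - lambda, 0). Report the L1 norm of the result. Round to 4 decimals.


Soft-thresholding with lambda = 3.54:
prox(9.9318) = sign(9.9318)*max(|9.9318| - 3.54, 0) = 6.3918
prox(2.3003) = sign(2.3003)*max(|2.3003| - 3.54, 0) = 0.0
prox(x) = [6.3918, 0.0]
||prox(x)||_1 = 6.3918 + 0.0 = 6.3918


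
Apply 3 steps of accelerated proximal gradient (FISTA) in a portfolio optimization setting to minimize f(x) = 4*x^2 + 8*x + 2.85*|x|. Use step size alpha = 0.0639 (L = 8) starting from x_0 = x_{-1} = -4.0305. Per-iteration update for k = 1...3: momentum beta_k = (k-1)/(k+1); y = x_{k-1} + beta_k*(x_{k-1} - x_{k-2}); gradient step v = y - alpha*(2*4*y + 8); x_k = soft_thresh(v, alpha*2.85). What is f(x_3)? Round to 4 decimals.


FISTA on f(x) = 4*x^2 + 8*x + 2.85*|x|
L = 8, alpha = 0.0639
Iteration 1: beta = 0.0, y = -4.0305 + 0.0*(-4.0305 + 4.0305) = -4.0305
  grad(y) = -24.244, v = y - alpha*grad = -2.4813
  prox(v) = soft_thresh(-2.4813, 0.1821) = -2.2992
Iteration 2: beta = 0.3333, y = -2.2992 + 0.3333*(-2.2992 + 4.0305) = -1.7221
  grad(y) = -5.7767, v = y - alpha*grad = -1.353
  prox(v) = soft_thresh(-1.353, 0.1821) = -1.1708
Iteration 3: beta = 0.5, y = -1.1708 + 0.5*(-1.1708 + 2.2992) = -0.6067
  grad(y) = 3.1467, v = y - alpha*grad = -0.8077
  prox(v) = soft_thresh(-0.8077, 0.1821) = -0.6256
f(x_3) = 4*(-0.6256)^2 + 8*(-0.6256) + 2.85*|-0.6256| = -1.6563
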